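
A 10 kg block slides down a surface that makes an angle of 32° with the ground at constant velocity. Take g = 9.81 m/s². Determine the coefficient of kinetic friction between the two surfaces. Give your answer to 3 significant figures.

At constant velocity the net force along the incline is zero: mg sin 32° = μ mg cos 32°.
So μ = tan 32° = 0.5299 / 0.8480 = 0.6249.

0.625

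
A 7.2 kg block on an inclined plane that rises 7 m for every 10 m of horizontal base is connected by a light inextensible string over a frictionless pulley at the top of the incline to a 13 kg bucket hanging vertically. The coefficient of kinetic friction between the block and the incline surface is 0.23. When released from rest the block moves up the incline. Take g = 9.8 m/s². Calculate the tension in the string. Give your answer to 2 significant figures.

80 N

For the block on the incline: the weight component along the slope is m₁g sin 34.99° = 7.2 × 9.8 × 0.5735 = 40.466 N and the normal force is N = m₁g cos 34.99° = 57.805 N.
Kinetic friction opposes the block's motion up the incline: f = μN = 0.23 × 57.805 = 13.295 N acting down the slope.
Newton's second law for the block (up-slope positive): T − 40.466 − 13.295 = 7.2 a. For the hanging bucket (downward positive): 13 × 9.8 − T = 13 a.
Adding the two equations eliminates T: 73.639 = 20.2 a, so a = 3.6455 m/s².
Then from the hanging bucket's equation, T = 13 × (9.8 − 3.6455) = 80.009 N.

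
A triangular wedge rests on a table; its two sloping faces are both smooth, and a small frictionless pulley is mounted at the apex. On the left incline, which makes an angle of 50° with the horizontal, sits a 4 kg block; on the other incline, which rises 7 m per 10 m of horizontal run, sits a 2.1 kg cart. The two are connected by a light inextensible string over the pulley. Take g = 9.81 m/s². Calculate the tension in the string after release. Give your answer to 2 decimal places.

18.10 N

Resolve each weight along its own incline: the 4 kg mass has component 4 × 9.81 × sin 50° = 30.060 N down its slope, and the 2.1 kg mass has 2.1 × 9.81 × sin 34.99° = 11.814 N down its slope.
The 4 kg side's 30.060 N exceeds the other side's 11.814 N, so that mass slides down and the 2.1 kg mass slides up. Taking that direction as positive, Newton's second law for the whole system gives 30.060 − 11.814 = (4 + 2.1) a, so a = 18.246 / 6.1 = 2.9911 m/s².
For the 2.1 kg mass (up-slope positive): T − 11.814 = 2.1 × 2.9911, so T = 18.095 N.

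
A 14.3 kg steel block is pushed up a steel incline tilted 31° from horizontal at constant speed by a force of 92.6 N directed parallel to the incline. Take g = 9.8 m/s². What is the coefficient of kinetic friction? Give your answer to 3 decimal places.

At constant speed ΣF = 0 along the incline. The applied 92.6 N acts up the slope; the weight component mg sin 31° = 72.177 N and kinetic friction μN both act down the slope.
So 92.6 = 72.177 + μ × 120.123, giving μ = (92.6 − 72.177) / 120.123 = 0.1700.

0.170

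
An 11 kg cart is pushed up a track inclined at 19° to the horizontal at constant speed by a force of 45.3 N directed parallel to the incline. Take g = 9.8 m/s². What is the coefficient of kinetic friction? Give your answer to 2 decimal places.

At constant speed ΣF = 0 along the incline. The applied 45.3 N acts up the slope; the weight component mg sin 19° = 35.096 N and kinetic friction μN both act down the slope.
So 45.3 = 35.096 + μ × 101.927, giving μ = (45.3 − 35.096) / 101.927 = 0.1001.

0.10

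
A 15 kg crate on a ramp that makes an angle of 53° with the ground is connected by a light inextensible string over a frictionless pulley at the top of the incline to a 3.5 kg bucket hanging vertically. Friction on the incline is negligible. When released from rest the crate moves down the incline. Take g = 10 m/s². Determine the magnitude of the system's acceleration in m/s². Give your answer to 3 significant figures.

4.58 m/s²

For the crate on the incline: the weight component along the slope is m₁g sin 53° = 15 × 10 × 0.7986 = 119.790 N and the normal force is N = m₁g cos 53° = 90.272 N.
Newton's second law for the crate (down-slope positive): 119.790 − T = 15 a. For the hanging bucket (upward positive): T − 3.5 × 10 = 3.5 a.
Adding the two equations eliminates T: 84.790 = 18.5 a, so a = 4.5832 m/s².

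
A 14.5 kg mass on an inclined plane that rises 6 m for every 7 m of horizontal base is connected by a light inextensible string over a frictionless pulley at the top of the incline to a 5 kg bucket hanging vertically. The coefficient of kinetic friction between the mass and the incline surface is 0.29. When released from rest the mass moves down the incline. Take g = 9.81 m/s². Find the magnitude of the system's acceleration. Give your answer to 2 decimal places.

0.63 m/s²

For the mass on the incline: the weight component along the slope is m₁g sin 40.60° = 14.5 × 9.81 × 0.6508 = 92.573 N and the normal force is N = m₁g cos 40.60° = 108.000 N.
Kinetic friction opposes the mass's motion down the incline: f = μN = 0.29 × 108.000 = 31.320 N acting up the slope.
Newton's second law for the mass (down-slope positive): 92.573 − 31.320 − T = 14.5 a. For the hanging bucket (upward positive): T − 5 × 9.81 = 5 a.
Adding the two equations eliminates T: 12.203 = 19.5 a, so a = 0.6258 m/s².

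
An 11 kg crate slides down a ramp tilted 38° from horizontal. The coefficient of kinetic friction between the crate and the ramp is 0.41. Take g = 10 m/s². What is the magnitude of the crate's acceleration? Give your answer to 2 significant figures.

Resolving the weight along the incline: the component pulling the crate down the slope is mg sin 38° = 11 × 10 × 0.6157 = 67.727 N, and the normal force is N = mg cos 38° = 11 × 10 × 0.7880 = 86.680 N.
Kinetic friction acts up the slope with magnitude f = μN = 0.41 × 86.680 = 35.539 N.
Net force along the incline is 67.727 − 35.539 = 32.188 N, so a = 32.188 / 11 = 2.9262 m/s².

2.9 m/s²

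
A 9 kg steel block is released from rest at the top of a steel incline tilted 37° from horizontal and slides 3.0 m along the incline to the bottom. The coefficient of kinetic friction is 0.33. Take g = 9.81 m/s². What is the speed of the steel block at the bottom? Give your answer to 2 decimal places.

4.46 m/s

The weight component along the incline is mg sin 37° = 53.134 N and the normal force is N = mg cos 37° = 70.512 N.
Friction up the slope is f = μN = 0.33 × 70.512 = 23.269 N, so the net downslope force is 53.134 − 23.269 = 29.865 N and a = 29.865 / 9 = 3.3183 m/s².
Starting from rest over a distance of 3.0 m, v² = 2aL = 2 × 3.3183 × 3.0 = 19.9098, so v = 4.4620 m/s.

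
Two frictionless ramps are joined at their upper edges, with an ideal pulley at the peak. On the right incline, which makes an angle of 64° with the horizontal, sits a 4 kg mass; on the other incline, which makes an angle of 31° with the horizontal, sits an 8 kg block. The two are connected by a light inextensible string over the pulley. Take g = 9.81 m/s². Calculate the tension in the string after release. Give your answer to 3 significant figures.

Resolve each weight along its own incline: the 4 kg mass has component 4 × 9.81 × sin 64° = 35.269 N down its slope, and the 8 kg mass has 8 × 9.81 × sin 31° = 40.420 N down its slope.
The 8 kg side's 40.420 N exceeds the other side's 35.269 N, so that mass slides down and the 4 kg mass slides up. Taking that direction as positive, Newton's second law for the whole system gives 40.420 − 35.269 = (4 + 8) a, so a = 5.151 / 12 = 0.4292 m/s².
For the 4 kg mass (up-slope positive): T − 35.269 = 4 × 0.4292, so T = 36.986 N.

37.0 N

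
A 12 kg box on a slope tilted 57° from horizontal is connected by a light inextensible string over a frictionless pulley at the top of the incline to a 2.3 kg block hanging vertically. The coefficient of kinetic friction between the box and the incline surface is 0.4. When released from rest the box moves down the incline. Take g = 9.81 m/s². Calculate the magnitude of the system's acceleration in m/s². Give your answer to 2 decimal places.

3.53 m/s²

For the box on the incline: the weight component along the slope is m₁g sin 57° = 12 × 9.81 × 0.8387 = 98.732 N and the normal force is N = m₁g cos 57° = 64.115 N.
Kinetic friction opposes the box's motion down the incline: f = μN = 0.4 × 64.115 = 25.646 N acting up the slope.
Newton's second law for the box (down-slope positive): 98.732 − 25.646 − T = 12 a. For the hanging block (upward positive): T − 2.3 × 9.81 = 2.3 a.
Adding the two equations eliminates T: 50.523 = 14.3 a, so a = 3.5331 m/s².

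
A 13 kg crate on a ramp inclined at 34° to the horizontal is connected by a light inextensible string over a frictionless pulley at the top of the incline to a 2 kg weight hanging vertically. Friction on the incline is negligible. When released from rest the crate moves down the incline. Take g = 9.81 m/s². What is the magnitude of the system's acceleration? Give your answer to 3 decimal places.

For the crate on the incline: the weight component along the slope is m₁g sin 34° = 13 × 9.81 × 0.5592 = 71.315 N and the normal force is N = m₁g cos 34° = 105.727 N.
Newton's second law for the crate (down-slope positive): 71.315 − T = 13 a. For the hanging weight (upward positive): T − 2 × 9.81 = 2 a.
Adding the two equations eliminates T: 51.695 = 15 a, so a = 3.4463 m/s².

3.446 m/s²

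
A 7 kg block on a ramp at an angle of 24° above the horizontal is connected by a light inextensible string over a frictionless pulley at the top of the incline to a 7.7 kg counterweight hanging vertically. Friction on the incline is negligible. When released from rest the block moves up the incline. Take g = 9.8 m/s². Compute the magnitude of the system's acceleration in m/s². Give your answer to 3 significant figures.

For the block on the incline: the weight component along the slope is m₁g sin 24° = 7 × 9.8 × 0.4067 = 27.900 N and the normal force is N = m₁g cos 24° = 62.669 N.
Newton's second law for the block (up-slope positive): T − 27.900 = 7 a. For the hanging counterweight (downward positive): 7.7 × 9.8 − T = 7.7 a.
Adding the two equations eliminates T: 47.560 = 14.7 a, so a = 3.2354 m/s².

3.24 m/s²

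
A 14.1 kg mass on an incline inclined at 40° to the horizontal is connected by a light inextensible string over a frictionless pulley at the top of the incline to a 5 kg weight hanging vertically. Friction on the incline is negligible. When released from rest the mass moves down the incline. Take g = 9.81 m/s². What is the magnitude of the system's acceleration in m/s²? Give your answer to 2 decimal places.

For the mass on the incline: the weight component along the slope is m₁g sin 40° = 14.1 × 9.81 × 0.6428 = 88.913 N and the normal force is N = m₁g cos 40° = 105.960 N.
Newton's second law for the mass (down-slope positive): 88.913 − T = 14.1 a. For the hanging weight (upward positive): T − 5 × 9.81 = 5 a.
Adding the two equations eliminates T: 39.863 = 19.1 a, so a = 2.0871 m/s².

2.09 m/s²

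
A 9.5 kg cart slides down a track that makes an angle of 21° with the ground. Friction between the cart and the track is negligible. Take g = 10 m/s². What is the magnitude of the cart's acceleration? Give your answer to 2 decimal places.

Resolving the weight along the incline: the component pulling the cart down the slope is mg sin 21° = 9.5 × 10 × 0.3584 = 34.048 N, and the normal force is N = mg cos 21° = 9.5 × 10 × 0.9336 = 88.692 N.
With no friction the net force along the incline is 34.048 N, so a = g sin 21° = 34.048 / 9.5 = 3.5840 m/s².

3.58 m/s²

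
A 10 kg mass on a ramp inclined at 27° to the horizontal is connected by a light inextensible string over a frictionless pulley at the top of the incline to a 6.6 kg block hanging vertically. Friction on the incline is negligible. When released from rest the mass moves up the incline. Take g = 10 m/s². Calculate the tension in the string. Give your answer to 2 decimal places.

For the mass on the incline: the weight component along the slope is m₁g sin 27° = 10 × 10 × 0.4540 = 45.400 N and the normal force is N = m₁g cos 27° = 89.101 N.
Newton's second law for the mass (up-slope positive): T − 45.400 = 10 a. For the hanging block (downward positive): 6.6 × 10 − T = 6.6 a.
Adding the two equations eliminates T: 20.600 = 16.6 a, so a = 1.2410 m/s².
Then from the hanging block's equation, T = 6.6 × (10 − 1.2410) = 57.809 N.

57.81 N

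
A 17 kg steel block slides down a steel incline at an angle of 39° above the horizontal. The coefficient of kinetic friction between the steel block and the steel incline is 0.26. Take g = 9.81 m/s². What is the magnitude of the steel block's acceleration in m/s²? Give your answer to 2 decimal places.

4.19 m/s²

Resolving the weight along the incline: the component pulling the steel block down the slope is mg sin 39° = 17 × 9.81 × 0.6293 = 104.948 N, and the normal force is N = mg cos 39° = 17 × 9.81 × 0.7771 = 129.597 N.
Kinetic friction acts up the slope with magnitude f = μN = 0.26 × 129.597 = 33.695 N.
Net force along the incline is 104.948 − 33.695 = 71.253 N, so a = 71.253 / 17 = 4.1914 m/s².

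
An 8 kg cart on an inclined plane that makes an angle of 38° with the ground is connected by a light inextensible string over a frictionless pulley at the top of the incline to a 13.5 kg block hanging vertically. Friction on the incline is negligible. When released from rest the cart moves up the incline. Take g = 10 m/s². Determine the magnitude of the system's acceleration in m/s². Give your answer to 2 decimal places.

For the cart on the incline: the weight component along the slope is m₁g sin 38° = 8 × 10 × 0.6157 = 49.256 N and the normal force is N = m₁g cos 38° = 63.041 N.
Newton's second law for the cart (up-slope positive): T − 49.256 = 8 a. For the hanging block (downward positive): 13.5 × 10 − T = 13.5 a.
Adding the two equations eliminates T: 85.744 = 21.5 a, so a = 3.9881 m/s².

3.99 m/s²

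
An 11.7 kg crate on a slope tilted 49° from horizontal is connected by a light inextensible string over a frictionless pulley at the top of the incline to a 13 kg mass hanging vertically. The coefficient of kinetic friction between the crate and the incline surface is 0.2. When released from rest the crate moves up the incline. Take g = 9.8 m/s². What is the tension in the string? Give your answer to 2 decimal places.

113.81 N

For the crate on the incline: the weight component along the slope is m₁g sin 49° = 11.7 × 9.8 × 0.7547 = 86.534 N and the normal force is N = m₁g cos 49° = 75.224 N.
Kinetic friction opposes the crate's motion up the incline: f = μN = 0.2 × 75.224 = 15.045 N acting down the slope.
Newton's second law for the crate (up-slope positive): T − 86.534 − 15.045 = 11.7 a. For the hanging mass (downward positive): 13 × 9.8 − T = 13 a.
Adding the two equations eliminates T: 25.821 = 24.7 a, so a = 1.0454 m/s².
Then from the hanging mass's equation, T = 13 × (9.8 − 1.0454) = 113.810 N.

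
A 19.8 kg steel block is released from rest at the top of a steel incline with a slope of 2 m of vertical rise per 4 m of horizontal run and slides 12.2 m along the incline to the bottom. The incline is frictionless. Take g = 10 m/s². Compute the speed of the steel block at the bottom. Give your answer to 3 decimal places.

10.446 m/s

The weight component along the incline is mg sin 26.57° = 88.548 N and the normal force is N = mg cos 26.57° = 177.097 N.
With no friction, a = g sin 26.57° = 4.4721 m/s².
Starting from rest over a distance of 12.2 m, v² = 2aL = 2 × 4.4721 × 12.2 = 109.1192, so v = 10.4460 m/s.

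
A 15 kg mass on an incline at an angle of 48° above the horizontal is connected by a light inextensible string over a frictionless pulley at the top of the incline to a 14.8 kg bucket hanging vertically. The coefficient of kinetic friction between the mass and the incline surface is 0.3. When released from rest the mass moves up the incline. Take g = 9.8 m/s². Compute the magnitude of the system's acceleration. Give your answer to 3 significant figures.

0.211 m/s²

For the mass on the incline: the weight component along the slope is m₁g sin 48° = 15 × 9.8 × 0.7431 = 109.236 N and the normal force is N = m₁g cos 48° = 98.362 N.
Kinetic friction opposes the mass's motion up the incline: f = μN = 0.3 × 98.362 = 29.509 N acting down the slope.
Newton's second law for the mass (up-slope positive): T − 109.236 − 29.509 = 15 a. For the hanging bucket (downward positive): 14.8 × 9.8 − T = 14.8 a.
Adding the two equations eliminates T: 6.295 = 29.8 a, so a = 0.2112 m/s².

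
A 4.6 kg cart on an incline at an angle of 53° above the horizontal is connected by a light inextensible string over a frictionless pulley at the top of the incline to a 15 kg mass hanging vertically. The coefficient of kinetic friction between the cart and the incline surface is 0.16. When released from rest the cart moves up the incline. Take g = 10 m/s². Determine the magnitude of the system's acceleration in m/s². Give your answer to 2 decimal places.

5.55 m/s²

For the cart on the incline: the weight component along the slope is m₁g sin 53° = 4.6 × 10 × 0.7986 = 36.736 N and the normal force is N = m₁g cos 53° = 27.683 N.
Kinetic friction opposes the cart's motion up the incline: f = μN = 0.16 × 27.683 = 4.429 N acting down the slope.
Newton's second law for the cart (up-slope positive): T − 36.736 − 4.429 = 4.6 a. For the hanging mass (downward positive): 15 × 10 − T = 15 a.
Adding the two equations eliminates T: 108.835 = 19.6 a, so a = 5.5528 m/s².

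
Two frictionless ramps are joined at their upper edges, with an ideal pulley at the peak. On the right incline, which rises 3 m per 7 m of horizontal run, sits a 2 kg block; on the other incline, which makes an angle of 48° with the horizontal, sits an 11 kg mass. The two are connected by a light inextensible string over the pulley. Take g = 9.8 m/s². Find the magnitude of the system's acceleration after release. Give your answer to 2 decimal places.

Resolve each weight along its own incline: the 2 kg mass has component 2 × 9.8 × sin 23.20° = 7.721 N down its slope, and the 11 kg mass has 11 × 9.8 × sin 48° = 80.111 N down its slope.
The 11 kg side's 80.111 N exceeds the other side's 7.721 N, so that mass slides down and the 2 kg mass slides up. Taking that direction as positive, Newton's second law for the whole system gives 80.111 − 7.721 = (2 + 11) a, so a = 72.390 / 13 = 5.5685 m/s².

5.57 m/s²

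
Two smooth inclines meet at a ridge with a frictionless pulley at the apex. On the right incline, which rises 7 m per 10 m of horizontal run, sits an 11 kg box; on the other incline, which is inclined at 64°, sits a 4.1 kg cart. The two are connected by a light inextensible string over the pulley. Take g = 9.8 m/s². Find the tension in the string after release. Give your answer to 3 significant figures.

43.1 N

Resolve each weight along its own incline: the 11 kg mass has component 11 × 9.8 × sin 34.99° = 61.819 N down its slope, and the 4.1 kg mass has 4.1 × 9.8 × sin 64° = 36.114 N down its slope.
The 11 kg side's 61.819 N exceeds the other side's 36.114 N, so that mass slides down and the 4.1 kg mass slides up. Taking that direction as positive, Newton's second law for the whole system gives 61.819 − 36.114 = (11 + 4.1) a, so a = 25.705 / 15.1 = 1.7023 m/s².
For the 4.1 kg mass (up-slope positive): T − 36.114 = 4.1 × 1.7023, so T = 43.093 N.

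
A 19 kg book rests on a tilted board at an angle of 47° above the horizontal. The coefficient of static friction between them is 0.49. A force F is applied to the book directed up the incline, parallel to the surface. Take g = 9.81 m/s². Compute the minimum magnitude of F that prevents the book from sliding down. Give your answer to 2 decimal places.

The normal force is N = mg cos 47° = 127.118 N. With F at its minimum the book is on the verge of sliding down, so static friction is at its maximum μ_s N = 0.49 × 127.118 = 62.288 N and acts up the slope.
Equilibrium along the incline: F + μ_s N = mg sin 47°, so F = 136.317 − 62.288 = 74.029 N.

74.03 N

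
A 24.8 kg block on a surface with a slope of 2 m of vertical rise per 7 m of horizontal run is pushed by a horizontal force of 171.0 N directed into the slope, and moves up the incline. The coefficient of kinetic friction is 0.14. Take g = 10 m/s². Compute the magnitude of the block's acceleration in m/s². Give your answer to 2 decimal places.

The horizontal push has components F cos 15.95° = 171.0 × 0.9615 = 164.417 N up the incline and F sin 15.95° = 171.0 × 0.2747 = 46.974 N pressing into the surface.
The normal force is therefore N = mg cos 15.95° + F sin 15.95° = 238.452 + 46.974 = 285.426 N, and kinetic friction down the slope is μN = 0.14 × 285.426 = 39.960 N.
Along the incline: F cos 15.95° − mg sin 15.95° − μN = ma, so 164.417 − 68.126 − 39.960 = 24.8 a, giving a = 2.2714 m/s².

2.27 m/s²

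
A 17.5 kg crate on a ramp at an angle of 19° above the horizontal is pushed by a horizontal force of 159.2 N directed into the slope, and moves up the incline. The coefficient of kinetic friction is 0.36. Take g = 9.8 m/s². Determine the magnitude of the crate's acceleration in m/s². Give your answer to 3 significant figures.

The horizontal push has components F cos 19° = 159.2 × 0.9455 = 150.524 N up the incline and F sin 19° = 159.2 × 0.3256 = 51.836 N pressing into the surface.
The normal force is therefore N = mg cos 19° + F sin 19° = 162.153 + 51.836 = 213.989 N, and kinetic friction down the slope is μN = 0.36 × 213.989 = 77.036 N.
Along the incline: F cos 19° − mg sin 19° − μN = ma, so 150.524 − 55.840 − 77.036 = 17.5 a, giving a = 1.0085 m/s².

1.01 m/s²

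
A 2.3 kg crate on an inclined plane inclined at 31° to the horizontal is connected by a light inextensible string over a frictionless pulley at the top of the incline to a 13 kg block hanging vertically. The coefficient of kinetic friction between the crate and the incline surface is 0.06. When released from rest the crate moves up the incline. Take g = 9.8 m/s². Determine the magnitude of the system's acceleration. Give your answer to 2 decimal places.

For the crate on the incline: the weight component along the slope is m₁g sin 31° = 2.3 × 9.8 × 0.5150 = 11.608 N and the normal force is N = m₁g cos 31° = 19.321 N.
Kinetic friction opposes the crate's motion up the incline: f = μN = 0.06 × 19.321 = 1.159 N acting down the slope.
Newton's second law for the crate (up-slope positive): T − 11.608 − 1.159 = 2.3 a. For the hanging block (downward positive): 13 × 9.8 − T = 13 a.
Adding the two equations eliminates T: 114.633 = 15.3 a, so a = 7.4924 m/s².

7.49 m/s²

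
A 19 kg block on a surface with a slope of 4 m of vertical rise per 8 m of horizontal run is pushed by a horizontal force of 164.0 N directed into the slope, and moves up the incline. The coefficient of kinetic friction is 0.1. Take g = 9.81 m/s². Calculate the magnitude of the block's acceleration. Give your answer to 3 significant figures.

The horizontal push has components F cos 26.57° = 164.0 × 0.8944 = 146.682 N up the incline and F sin 26.57° = 164.0 × 0.4472 = 73.341 N pressing into the surface.
The normal force is therefore N = mg cos 26.57° + F sin 26.57° = 166.707 + 73.341 = 240.048 N, and kinetic friction down the slope is μN = 0.1 × 240.048 = 24.005 N.
Along the incline: F cos 26.57° − mg sin 26.57° − μN = ma, so 146.682 − 83.354 − 24.005 = 19 a, giving a = 2.0696 m/s².

2.07 m/s²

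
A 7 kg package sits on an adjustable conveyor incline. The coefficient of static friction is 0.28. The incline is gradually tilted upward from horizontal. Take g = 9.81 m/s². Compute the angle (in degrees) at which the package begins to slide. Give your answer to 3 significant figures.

At the threshold of sliding, static friction is at its maximum μ_s N and exactly balances the weight component along the incline: mg sin θ = μ_s mg cos θ.
Hence tan θ = μ_s = 0.28, so θ = arctan(0.28) = 15.6422°.

15.6°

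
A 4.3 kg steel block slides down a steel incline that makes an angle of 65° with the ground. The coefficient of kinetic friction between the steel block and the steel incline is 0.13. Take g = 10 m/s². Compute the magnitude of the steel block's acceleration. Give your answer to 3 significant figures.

Resolving the weight along the incline: the component pulling the steel block down the slope is mg sin 65° = 4.3 × 10 × 0.9063 = 38.971 N, and the normal force is N = mg cos 65° = 4.3 × 10 × 0.4226 = 18.172 N.
Kinetic friction acts up the slope with magnitude f = μN = 0.13 × 18.172 = 2.362 N.
Net force along the incline is 38.971 − 2.362 = 36.609 N, so a = 36.609 / 4.3 = 8.5137 m/s².

8.51 m/s²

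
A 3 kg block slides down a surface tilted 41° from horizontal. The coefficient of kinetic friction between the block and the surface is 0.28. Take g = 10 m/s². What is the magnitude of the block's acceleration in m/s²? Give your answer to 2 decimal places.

Resolving the weight along the incline: the component pulling the block down the slope is mg sin 41° = 3 × 10 × 0.6561 = 19.683 N, and the normal force is N = mg cos 41° = 3 × 10 × 0.7547 = 22.641 N.
Kinetic friction acts up the slope with magnitude f = μN = 0.28 × 22.641 = 6.339 N.
Net force along the incline is 19.683 − 6.339 = 13.344 N, so a = 13.344 / 3 = 4.4480 m/s².

4.45 m/s²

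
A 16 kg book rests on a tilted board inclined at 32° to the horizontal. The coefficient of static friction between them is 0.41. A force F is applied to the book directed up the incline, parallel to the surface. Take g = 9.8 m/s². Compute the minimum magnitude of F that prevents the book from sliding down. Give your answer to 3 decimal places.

28.572 N

The normal force is N = mg cos 32° = 132.974 N. With F at its minimum the book is on the verge of sliding down, so static friction is at its maximum μ_s N = 0.41 × 132.974 = 54.519 N and acts up the slope.
Equilibrium along the incline: F + μ_s N = mg sin 32°, so F = 83.091 − 54.519 = 28.572 N.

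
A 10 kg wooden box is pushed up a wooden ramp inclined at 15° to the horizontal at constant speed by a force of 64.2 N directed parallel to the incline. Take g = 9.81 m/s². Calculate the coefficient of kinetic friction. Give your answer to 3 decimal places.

0.410

At constant speed ΣF = 0 along the incline. The applied 64.2 N acts up the slope; the weight component mg sin 15° = 25.390 N and kinetic friction μN both act down the slope.
So 64.2 = 25.390 + μ × 94.757, giving μ = (64.2 − 25.390) / 94.757 = 0.4096.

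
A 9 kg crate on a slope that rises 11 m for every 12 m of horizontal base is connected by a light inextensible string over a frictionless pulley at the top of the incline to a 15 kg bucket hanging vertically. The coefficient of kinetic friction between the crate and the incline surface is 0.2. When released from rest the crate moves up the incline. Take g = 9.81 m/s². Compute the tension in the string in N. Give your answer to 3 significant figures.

For the crate on the incline: the weight component along the slope is m₁g sin 42.51° = 9 × 9.81 × 0.6757 = 59.658 N and the normal force is N = m₁g cos 42.51° = 65.083 N.
Kinetic friction opposes the crate's motion up the incline: f = μN = 0.2 × 65.083 = 13.017 N acting down the slope.
Newton's second law for the crate (up-slope positive): T − 59.658 − 13.017 = 9 a. For the hanging bucket (downward positive): 15 × 9.81 − T = 15 a.
Adding the two equations eliminates T: 74.475 = 24 a, so a = 3.1031 m/s².
Then from the hanging bucket's equation, T = 15 × (9.81 − 3.1031) = 100.604 N.

101 N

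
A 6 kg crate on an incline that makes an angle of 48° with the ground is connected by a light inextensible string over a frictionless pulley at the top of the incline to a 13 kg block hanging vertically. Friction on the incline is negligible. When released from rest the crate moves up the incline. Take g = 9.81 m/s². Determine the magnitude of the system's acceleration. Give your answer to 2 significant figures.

4.4 m/s²

For the crate on the incline: the weight component along the slope is m₁g sin 48° = 6 × 9.81 × 0.7431 = 43.739 N and the normal force is N = m₁g cos 48° = 39.385 N.
Newton's second law for the crate (up-slope positive): T − 43.739 = 6 a. For the hanging block (downward positive): 13 × 9.81 − T = 13 a.
Adding the two equations eliminates T: 83.791 = 19 a, so a = 4.4101 m/s².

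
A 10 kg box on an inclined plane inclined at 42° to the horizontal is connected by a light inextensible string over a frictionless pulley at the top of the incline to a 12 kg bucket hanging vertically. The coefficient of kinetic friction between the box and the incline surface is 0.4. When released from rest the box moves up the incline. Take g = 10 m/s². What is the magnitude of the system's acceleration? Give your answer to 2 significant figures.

1.1 m/s²

For the box on the incline: the weight component along the slope is m₁g sin 42° = 10 × 10 × 0.6691 = 66.910 N and the normal force is N = m₁g cos 42° = 74.314 N.
Kinetic friction opposes the box's motion up the incline: f = μN = 0.4 × 74.314 = 29.726 N acting down the slope.
Newton's second law for the box (up-slope positive): T − 66.910 − 29.726 = 10 a. For the hanging bucket (downward positive): 12 × 10 − T = 12 a.
Adding the two equations eliminates T: 23.364 = 22 a, so a = 1.0620 m/s².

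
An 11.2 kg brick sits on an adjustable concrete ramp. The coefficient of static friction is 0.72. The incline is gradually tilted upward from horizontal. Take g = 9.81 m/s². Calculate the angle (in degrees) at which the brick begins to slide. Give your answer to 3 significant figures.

At the threshold of sliding, static friction is at its maximum μ_s N and exactly balances the weight component along the incline: mg sin θ = μ_s mg cos θ.
Hence tan θ = μ_s = 0.72, so θ = arctan(0.72) = 35.7539°.

35.8°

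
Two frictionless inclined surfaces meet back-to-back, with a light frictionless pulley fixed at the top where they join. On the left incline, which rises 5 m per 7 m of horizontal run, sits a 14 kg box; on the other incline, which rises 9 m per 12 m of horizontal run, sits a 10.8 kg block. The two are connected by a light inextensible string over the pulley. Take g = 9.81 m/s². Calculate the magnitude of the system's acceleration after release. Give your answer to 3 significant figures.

0.656 m/s²

Resolve each weight along its own incline: the 14 kg mass has component 14 × 9.81 × sin 35.54° = 79.827 N down its slope, and the 10.8 kg mass has 10.8 × 9.81 × sin 36.87° = 63.569 N down its slope.
The 14 kg side's 79.827 N exceeds the other side's 63.569 N, so that mass slides down and the 10.8 kg mass slides up. Taking that direction as positive, Newton's second law for the whole system gives 79.827 − 63.569 = (14 + 10.8) a, so a = 16.258 / 24.8 = 0.6556 m/s².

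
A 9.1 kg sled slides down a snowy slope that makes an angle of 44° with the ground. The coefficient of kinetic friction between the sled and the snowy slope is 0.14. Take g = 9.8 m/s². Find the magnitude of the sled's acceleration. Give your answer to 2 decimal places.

5.82 m/s²

Resolving the weight along the incline: the component pulling the sled down the slope is mg sin 44° = 9.1 × 9.8 × 0.6947 = 61.953 N, and the normal force is N = mg cos 44° = 9.1 × 9.8 × 0.7193 = 64.147 N.
Kinetic friction acts up the slope with magnitude f = μN = 0.14 × 64.147 = 8.981 N.
Net force along the incline is 61.953 − 8.981 = 52.972 N, so a = 52.972 / 9.1 = 5.8211 m/s².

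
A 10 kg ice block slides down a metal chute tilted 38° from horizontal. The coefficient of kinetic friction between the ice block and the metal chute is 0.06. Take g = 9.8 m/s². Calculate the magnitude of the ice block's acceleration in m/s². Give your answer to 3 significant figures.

5.57 m/s²

Resolving the weight along the incline: the component pulling the ice block down the slope is mg sin 38° = 10 × 9.8 × 0.6157 = 60.339 N, and the normal force is N = mg cos 38° = 10 × 9.8 × 0.7880 = 77.224 N.
Kinetic friction acts up the slope with magnitude f = μN = 0.06 × 77.224 = 4.633 N.
Net force along the incline is 60.339 − 4.633 = 55.706 N, so a = 55.706 / 10 = 5.5706 m/s².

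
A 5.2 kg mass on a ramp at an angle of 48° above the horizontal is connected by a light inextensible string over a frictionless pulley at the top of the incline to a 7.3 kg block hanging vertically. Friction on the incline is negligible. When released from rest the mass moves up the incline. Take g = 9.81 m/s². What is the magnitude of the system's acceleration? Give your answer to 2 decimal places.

For the mass on the incline: the weight component along the slope is m₁g sin 48° = 5.2 × 9.81 × 0.7431 = 37.907 N and the normal force is N = m₁g cos 48° = 34.134 N.
Newton's second law for the mass (up-slope positive): T − 37.907 = 5.2 a. For the hanging block (downward positive): 7.3 × 9.81 − T = 7.3 a.
Adding the two equations eliminates T: 33.706 = 12.5 a, so a = 2.6965 m/s².

2.70 m/s²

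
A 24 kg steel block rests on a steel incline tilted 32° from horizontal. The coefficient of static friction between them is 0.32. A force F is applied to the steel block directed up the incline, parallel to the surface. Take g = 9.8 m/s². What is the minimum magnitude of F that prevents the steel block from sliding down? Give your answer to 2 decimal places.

60.81 N

The normal force is N = mg cos 32° = 199.461 N. With F at its minimum the steel block is on the verge of sliding down, so static friction is at its maximum μ_s N = 0.32 × 199.461 = 63.828 N and acts up the slope.
Equilibrium along the incline: F + μ_s N = mg sin 32°, so F = 124.637 − 63.828 = 60.809 N.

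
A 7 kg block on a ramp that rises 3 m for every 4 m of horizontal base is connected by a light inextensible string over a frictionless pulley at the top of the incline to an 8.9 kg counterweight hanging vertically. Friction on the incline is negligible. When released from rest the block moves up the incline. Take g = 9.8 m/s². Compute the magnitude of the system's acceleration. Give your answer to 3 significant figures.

2.90 m/s²

For the block on the incline: the weight component along the slope is m₁g sin 36.87° = 7 × 9.8 × 0.6000 = 41.160 N and the normal force is N = m₁g cos 36.87° = 54.880 N.
Newton's second law for the block (up-slope positive): T − 41.160 = 7 a. For the hanging counterweight (downward positive): 8.9 × 9.8 − T = 8.9 a.
Adding the two equations eliminates T: 46.060 = 15.9 a, so a = 2.8969 m/s².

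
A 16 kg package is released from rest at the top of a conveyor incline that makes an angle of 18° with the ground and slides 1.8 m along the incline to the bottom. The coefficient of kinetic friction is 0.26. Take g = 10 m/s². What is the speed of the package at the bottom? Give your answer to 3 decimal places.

1.491 m/s

The weight component along the incline is mg sin 18° = 49.443 N and the normal force is N = mg cos 18° = 152.169 N.
Friction up the slope is f = μN = 0.26 × 152.169 = 39.564 N, so the net downslope force is 49.443 − 39.564 = 9.879 N and a = 9.879 / 16 = 0.6174 m/s².
Starting from rest over a distance of 1.8 m, v² = 2aL = 2 × 0.6174 × 1.8 = 2.2226, so v = 1.4908 m/s.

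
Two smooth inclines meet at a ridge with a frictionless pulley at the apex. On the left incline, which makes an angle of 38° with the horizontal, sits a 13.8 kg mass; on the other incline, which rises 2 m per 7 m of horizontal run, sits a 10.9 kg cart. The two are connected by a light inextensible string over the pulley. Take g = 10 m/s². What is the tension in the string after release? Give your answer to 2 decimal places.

54.22 N

Resolve each weight along its own incline: the 13.8 kg mass has component 13.8 × 10 × sin 38° = 84.961 N down its slope, and the 10.9 kg mass has 10.9 × 10 × sin 15.95° = 29.945 N down its slope.
The 13.8 kg side's 84.961 N exceeds the other side's 29.945 N, so that mass slides down and the 10.9 kg mass slides up. Taking that direction as positive, Newton's second law for the whole system gives 84.961 − 29.945 = (13.8 + 10.9) a, so a = 55.016 / 24.7 = 2.2274 m/s².
For the 10.9 kg mass (up-slope positive): T − 29.945 = 10.9 × 2.2274, so T = 54.224 N.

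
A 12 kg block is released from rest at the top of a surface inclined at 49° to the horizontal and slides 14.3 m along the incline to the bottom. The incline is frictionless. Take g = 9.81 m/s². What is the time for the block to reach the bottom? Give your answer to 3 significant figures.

The weight component along the incline is mg sin 49° = 88.844 N and the normal force is N = mg cos 49° = 77.231 N.
With no friction, a = g sin 49° = 7.4037 m/s².
Starting from rest, L = ½at², so t = √(2L/a) = √(2 × 14.3 / 7.4037) = 1.9654 s.

1.97 s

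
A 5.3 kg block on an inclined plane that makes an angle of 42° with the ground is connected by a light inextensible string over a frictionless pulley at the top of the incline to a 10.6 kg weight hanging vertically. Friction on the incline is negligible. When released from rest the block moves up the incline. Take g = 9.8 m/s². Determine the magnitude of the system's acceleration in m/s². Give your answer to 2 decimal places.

For the block on the incline: the weight component along the slope is m₁g sin 42° = 5.3 × 9.8 × 0.6691 = 34.753 N and the normal force is N = m₁g cos 42° = 38.599 N.
Newton's second law for the block (up-slope positive): T − 34.753 = 5.3 a. For the hanging weight (downward positive): 10.6 × 9.8 − T = 10.6 a.
Adding the two equations eliminates T: 69.127 = 15.9 a, so a = 4.3476 m/s².

4.35 m/s²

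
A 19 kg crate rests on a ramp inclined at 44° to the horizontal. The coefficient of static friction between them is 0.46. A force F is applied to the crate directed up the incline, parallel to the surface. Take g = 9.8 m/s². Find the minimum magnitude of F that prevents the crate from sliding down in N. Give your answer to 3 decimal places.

The normal force is N = mg cos 44° = 133.941 N. With F at its minimum the crate is on the verge of sliding down, so static friction is at its maximum μ_s N = 0.46 × 133.941 = 61.613 N and acts up the slope.
Equilibrium along the incline: F + μ_s N = mg sin 44°, so F = 129.345 − 61.613 = 67.732 N.

67.732 N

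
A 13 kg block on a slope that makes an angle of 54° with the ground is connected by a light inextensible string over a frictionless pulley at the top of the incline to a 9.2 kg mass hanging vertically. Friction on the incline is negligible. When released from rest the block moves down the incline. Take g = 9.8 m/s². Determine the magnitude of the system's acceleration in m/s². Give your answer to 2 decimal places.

0.58 m/s²

For the block on the incline: the weight component along the slope is m₁g sin 54° = 13 × 9.8 × 0.8090 = 103.067 N and the normal force is N = m₁g cos 54° = 74.884 N.
Newton's second law for the block (down-slope positive): 103.067 − T = 13 a. For the hanging mass (upward positive): T − 9.2 × 9.8 = 9.2 a.
Adding the two equations eliminates T: 12.907 = 22.2 a, so a = 0.5814 m/s².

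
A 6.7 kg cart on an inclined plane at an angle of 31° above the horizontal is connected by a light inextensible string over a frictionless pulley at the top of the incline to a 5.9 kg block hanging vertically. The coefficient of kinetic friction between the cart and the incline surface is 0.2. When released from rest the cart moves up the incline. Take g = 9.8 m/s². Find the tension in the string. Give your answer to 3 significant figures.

51.9 N

For the cart on the incline: the weight component along the slope is m₁g sin 31° = 6.7 × 9.8 × 0.5150 = 33.815 N and the normal force is N = m₁g cos 31° = 56.282 N.
Kinetic friction opposes the cart's motion up the incline: f = μN = 0.2 × 56.282 = 11.256 N acting down the slope.
Newton's second law for the cart (up-slope positive): T − 33.815 − 11.256 = 6.7 a. For the hanging block (downward positive): 5.9 × 9.8 − T = 5.9 a.
Adding the two equations eliminates T: 12.749 = 12.6 a, so a = 1.0118 m/s².
Then from the hanging block's equation, T = 5.9 × (9.8 − 1.0118) = 51.850 N.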